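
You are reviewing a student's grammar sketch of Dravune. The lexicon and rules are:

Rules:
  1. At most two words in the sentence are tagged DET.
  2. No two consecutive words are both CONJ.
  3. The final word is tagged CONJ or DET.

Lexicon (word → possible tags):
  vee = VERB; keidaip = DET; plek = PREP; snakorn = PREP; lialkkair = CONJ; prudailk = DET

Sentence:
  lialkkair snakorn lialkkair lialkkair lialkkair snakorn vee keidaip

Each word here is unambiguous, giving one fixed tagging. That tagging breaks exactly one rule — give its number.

Fixed tagging: CONJ PREP CONJ CONJ CONJ PREP VERB DET.
Checking each rule: R1 ok, R2 fails, R3 ok.
Only rule 2 fails.

2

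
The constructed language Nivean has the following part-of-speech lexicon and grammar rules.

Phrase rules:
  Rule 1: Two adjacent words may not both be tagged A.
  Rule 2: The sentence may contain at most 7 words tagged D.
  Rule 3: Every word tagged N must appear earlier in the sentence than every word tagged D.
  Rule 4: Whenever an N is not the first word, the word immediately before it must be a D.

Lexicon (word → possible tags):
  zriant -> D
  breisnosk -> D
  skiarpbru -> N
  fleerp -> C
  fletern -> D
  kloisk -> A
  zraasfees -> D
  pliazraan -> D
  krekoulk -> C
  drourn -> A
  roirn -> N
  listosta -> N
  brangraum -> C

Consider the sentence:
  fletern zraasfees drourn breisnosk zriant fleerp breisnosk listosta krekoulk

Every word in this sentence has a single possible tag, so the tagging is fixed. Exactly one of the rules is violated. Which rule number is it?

Fixed tagging: D D A D D C D N C.
Applying the rules: R1 holds, R2 holds, R3 violated, R4 holds.
Only rule 3 fails.

3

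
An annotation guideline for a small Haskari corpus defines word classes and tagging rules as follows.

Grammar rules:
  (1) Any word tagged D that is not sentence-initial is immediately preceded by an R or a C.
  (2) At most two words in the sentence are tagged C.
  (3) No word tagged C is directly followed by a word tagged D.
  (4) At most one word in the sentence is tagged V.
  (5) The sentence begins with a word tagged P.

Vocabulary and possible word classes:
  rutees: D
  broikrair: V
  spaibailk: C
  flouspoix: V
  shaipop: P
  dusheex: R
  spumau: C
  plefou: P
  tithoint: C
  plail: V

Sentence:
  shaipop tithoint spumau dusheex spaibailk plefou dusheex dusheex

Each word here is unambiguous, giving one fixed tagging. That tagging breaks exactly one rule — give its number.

2

Fixed tagging: P C C R C P R R.
Rule check: R1 ok, R2 fails, R3 ok, R4 ok, R5 ok.
Only rule 2 fails.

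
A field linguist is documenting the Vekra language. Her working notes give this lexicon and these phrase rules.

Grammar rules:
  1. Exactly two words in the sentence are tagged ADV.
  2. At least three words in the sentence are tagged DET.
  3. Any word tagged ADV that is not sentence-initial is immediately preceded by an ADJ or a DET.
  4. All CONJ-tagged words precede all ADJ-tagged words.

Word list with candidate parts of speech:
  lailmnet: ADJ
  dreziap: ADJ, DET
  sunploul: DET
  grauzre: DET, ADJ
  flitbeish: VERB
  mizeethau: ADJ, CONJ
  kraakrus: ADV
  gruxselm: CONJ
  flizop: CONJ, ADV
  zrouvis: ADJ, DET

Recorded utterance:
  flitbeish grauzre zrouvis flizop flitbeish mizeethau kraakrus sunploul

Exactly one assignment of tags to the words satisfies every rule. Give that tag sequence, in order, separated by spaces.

Candidates per position — 1:flitbeish {VERB}; 2:grauzre {DET,ADJ}; 3:zrouvis {ADJ,DET}; 4:flizop {CONJ,ADV}; 5:flitbeish {VERB}; 6:mizeethau {ADJ,CONJ}; 7:kraakrus {ADV}; 8:sunploul {DET}.
Position 2: ADJ is ruled out by rule 2; that leaves DET.
Position 3: ADJ is ruled out by rule 2; that leaves DET.
Position 4: CONJ is ruled out by rule 1; that leaves ADV.
Position 6: CONJ is ruled out by rule 3; that leaves ADJ.
The unique satisfying tagging is: VERB DET DET ADV VERB ADJ ADV DET.
Rule-by-rule: rule 1 holds; rule 2 holds; rule 3 holds; rule 4 holds.

VERB DET DET ADV VERB ADJ ADV DET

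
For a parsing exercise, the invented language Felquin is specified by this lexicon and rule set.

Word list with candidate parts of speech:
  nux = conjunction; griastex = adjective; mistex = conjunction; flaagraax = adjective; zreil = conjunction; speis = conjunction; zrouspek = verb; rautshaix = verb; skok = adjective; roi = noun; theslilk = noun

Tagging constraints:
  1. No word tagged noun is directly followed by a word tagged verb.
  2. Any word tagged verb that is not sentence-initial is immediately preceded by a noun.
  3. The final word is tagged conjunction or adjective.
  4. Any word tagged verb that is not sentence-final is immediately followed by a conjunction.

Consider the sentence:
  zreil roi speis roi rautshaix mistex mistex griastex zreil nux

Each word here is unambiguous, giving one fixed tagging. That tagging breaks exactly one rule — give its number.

Fixed tagging: conjunction noun conjunction noun verb conjunction conjunction adjective conjunction conjunction.
Rule check: R1 fails, R2 ok, R3 ok, R4 ok.
Only rule 1 fails.

1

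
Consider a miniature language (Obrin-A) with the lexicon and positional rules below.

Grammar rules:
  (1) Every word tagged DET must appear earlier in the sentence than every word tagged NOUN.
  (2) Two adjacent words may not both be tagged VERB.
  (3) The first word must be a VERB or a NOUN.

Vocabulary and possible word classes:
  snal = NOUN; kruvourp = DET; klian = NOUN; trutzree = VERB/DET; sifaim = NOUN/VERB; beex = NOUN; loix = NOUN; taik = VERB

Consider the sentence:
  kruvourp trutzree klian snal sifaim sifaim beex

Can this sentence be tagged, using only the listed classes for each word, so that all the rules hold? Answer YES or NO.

Candidates per position — 1:kruvourp {DET}; 2:trutzree {VERB,DET}; 3:klian {NOUN}; 4:snal {NOUN}; 5:sifaim {NOUN,VERB}; 6:sifaim {NOUN,VERB}; 7:beex {NOUN}.
Rule 3 cannot be satisfied by any choice of tags from the lexicon.
So there is no consistent tagging.

NO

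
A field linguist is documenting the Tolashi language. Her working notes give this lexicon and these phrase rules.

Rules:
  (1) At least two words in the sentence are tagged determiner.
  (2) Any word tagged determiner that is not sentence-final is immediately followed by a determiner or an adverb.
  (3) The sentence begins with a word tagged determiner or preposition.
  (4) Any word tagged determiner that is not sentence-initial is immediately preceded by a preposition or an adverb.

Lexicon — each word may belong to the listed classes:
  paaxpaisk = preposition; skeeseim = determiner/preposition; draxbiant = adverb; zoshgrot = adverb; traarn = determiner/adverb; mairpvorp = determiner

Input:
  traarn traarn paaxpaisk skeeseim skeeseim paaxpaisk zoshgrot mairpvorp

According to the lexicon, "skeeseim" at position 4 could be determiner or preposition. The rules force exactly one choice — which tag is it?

preposition

Candidates per position — 1:traarn {determiner,adverb}; 2:traarn {determiner,adverb}; 3:paaxpaisk {preposition}; 4:skeeseim {determiner,preposition}; 5:skeeseim {determiner,preposition}; 6:paaxpaisk {preposition}; 7:zoshgrot {adverb}; 8:mairpvorp {determiner}.
Position 1: adverb is ruled out by rule 3; that leaves determiner.
Position 2: determiner is ruled out by rule 2; that leaves adverb.
Position 4: determiner is ruled out by rule 2; that leaves preposition.
Position 5: determiner is ruled out by rule 2; that leaves preposition.
That leaves exactly one tagging: determiner adverb preposition preposition preposition preposition adverb determiner.
Check: rule 1 holds; rule 2 holds; rule 3 holds; rule 4 holds.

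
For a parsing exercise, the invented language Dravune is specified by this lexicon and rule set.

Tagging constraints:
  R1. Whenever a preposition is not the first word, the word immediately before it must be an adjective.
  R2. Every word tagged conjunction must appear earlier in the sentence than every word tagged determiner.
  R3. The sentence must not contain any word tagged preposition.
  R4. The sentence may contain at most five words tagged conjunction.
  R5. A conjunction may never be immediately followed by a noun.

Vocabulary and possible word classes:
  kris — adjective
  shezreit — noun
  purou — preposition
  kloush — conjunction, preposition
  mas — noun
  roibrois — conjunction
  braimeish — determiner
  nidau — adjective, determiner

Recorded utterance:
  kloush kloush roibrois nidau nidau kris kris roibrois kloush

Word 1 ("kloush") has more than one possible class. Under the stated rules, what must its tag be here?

conjunction

Candidates per position — 1:kloush {conjunction,preposition}; 2:kloush {conjunction,preposition}; 3:roibrois {conjunction}; 4:nidau {adjective,determiner}; 5:nidau {adjective,determiner}; 6:kris {adjective}; 7:kris {adjective}; 8:roibrois {conjunction}; 9:kloush {conjunction,preposition}.
If word 1 were preposition, no tagging could satisfy rule 3; so word 1 is conjunction.
If word 2 were preposition, no tagging could satisfy rule 1; so word 2 is conjunction.
If word 4 were determiner, no tagging could satisfy rule 2; so word 4 is adjective.
If word 5 were determiner, no tagging could satisfy rule 2; so word 5 is adjective.
If word 9 were preposition, no tagging could satisfy rule 1; so word 9 is conjunction.
So the tagging must be: conjunction conjunction conjunction adjective adjective adjective adjective conjunction conjunction.
Check: rule 1 ✓; rule 2 ✓; rule 3 ✓; rule 4 ✓; rule 5 ✓.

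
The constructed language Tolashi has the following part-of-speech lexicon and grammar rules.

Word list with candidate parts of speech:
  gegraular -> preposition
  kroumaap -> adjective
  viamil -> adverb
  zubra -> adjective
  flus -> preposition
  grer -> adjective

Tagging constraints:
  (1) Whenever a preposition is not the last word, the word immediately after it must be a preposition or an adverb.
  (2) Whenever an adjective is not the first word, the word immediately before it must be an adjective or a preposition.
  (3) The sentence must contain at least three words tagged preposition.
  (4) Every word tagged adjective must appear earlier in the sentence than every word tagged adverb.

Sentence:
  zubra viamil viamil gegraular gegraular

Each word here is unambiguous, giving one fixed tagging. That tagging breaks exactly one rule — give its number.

3

Fixed tagging: adjective adverb adverb preposition preposition.
Checking each rule: R1 ok, R2 ok, R3 fails, R4 ok.
Only rule 3 fails.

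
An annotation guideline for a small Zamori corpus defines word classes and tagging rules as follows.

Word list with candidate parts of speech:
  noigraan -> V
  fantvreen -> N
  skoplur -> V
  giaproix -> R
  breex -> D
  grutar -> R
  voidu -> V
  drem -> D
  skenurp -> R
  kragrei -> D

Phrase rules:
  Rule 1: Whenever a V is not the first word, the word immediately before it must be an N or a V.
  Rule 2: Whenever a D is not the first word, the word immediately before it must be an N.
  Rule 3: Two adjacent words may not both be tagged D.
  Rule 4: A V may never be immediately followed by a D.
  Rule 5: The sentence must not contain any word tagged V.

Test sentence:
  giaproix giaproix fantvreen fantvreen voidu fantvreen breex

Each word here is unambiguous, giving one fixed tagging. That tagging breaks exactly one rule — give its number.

Fixed tagging: R R N N V N D.
Applying the rules: R1 pass, R2 pass, R3 pass, R4 pass, R5 fail.
Only rule 5 fails.

5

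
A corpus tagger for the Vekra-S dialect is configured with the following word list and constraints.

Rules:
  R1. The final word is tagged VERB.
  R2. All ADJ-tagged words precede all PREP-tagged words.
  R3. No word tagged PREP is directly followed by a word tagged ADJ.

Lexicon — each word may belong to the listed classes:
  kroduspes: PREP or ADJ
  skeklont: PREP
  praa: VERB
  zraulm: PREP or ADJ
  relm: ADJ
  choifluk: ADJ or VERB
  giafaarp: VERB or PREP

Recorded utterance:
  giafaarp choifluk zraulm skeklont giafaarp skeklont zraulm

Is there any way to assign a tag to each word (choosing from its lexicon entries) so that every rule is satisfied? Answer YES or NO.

NO

Candidates per position — 1:giafaarp {VERB,PREP}; 2:choifluk {ADJ,VERB}; 3:zraulm {PREP,ADJ}; 4:skeklont {PREP}; 5:giafaarp {VERB,PREP}; 6:skeklont {PREP}; 7:zraulm {PREP,ADJ}.
Rule 1 cannot be satisfied by any choice of tags from the lexicon.
So there is no consistent tagging.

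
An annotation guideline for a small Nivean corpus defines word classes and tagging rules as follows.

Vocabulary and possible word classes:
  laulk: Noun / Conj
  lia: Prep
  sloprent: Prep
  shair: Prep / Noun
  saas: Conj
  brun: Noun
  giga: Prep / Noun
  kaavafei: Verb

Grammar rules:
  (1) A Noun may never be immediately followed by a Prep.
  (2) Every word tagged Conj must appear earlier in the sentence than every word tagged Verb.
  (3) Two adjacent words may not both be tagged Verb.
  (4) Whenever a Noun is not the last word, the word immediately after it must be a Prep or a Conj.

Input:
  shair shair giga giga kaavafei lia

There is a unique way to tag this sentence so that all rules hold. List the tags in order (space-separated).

Prep Prep Prep Prep Verb Prep

Candidates per position — 1:shair {Prep,Noun}; 2:shair {Prep,Noun}; 3:giga {Prep,Noun}; 4:giga {Prep,Noun}; 5:kaavafei {Verb}; 6:lia {Prep}.
Position 4: Noun is ruled out by rule 4; that leaves Prep.
Position 1: Noun is ruled out by rule 1; that leaves Prep.
Position 2: Noun is ruled out by rule 1; that leaves Prep.
Position 3: Noun is ruled out by rule 1; that leaves Prep.
That leaves exactly one tagging: Prep Prep Prep Prep Verb Prep.
Checking: rule 1 holds; rule 2 holds; rule 3 holds; rule 4 holds.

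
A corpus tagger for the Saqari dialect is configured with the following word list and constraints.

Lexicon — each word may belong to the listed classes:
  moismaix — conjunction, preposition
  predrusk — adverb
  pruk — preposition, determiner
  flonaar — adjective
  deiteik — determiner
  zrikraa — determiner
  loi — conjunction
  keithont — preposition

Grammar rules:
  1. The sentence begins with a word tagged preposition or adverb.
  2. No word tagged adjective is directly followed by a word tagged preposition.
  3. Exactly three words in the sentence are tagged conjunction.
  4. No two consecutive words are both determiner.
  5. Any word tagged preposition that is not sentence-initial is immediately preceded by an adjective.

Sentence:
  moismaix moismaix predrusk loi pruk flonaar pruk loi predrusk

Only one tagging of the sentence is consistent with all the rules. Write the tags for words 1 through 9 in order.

preposition conjunction adverb conjunction determiner adjective determiner conjunction adverb

Candidates per position — 1:moismaix {conjunction,preposition}; 2:moismaix {conjunction,preposition}; 3:predrusk {adverb}; 4:loi {conjunction}; 5:pruk {preposition,determiner}; 6:flonaar {adjective}; 7:pruk {preposition,determiner}; 8:loi {conjunction}; 9:predrusk {adverb}.
At position 1, choosing conjunction makes rule 1 impossible to satisfy; hence preposition.
At position 2, choosing preposition makes rule 3 impossible to satisfy; hence conjunction.
At position 5, choosing preposition makes rule 5 impossible to satisfy; hence determiner.
At position 7, choosing preposition makes rule 2 impossible to satisfy; hence determiner.
The only consistent sequence is: preposition conjunction adverb conjunction determiner adjective determiner conjunction adverb.
Verifying each rule — rule 1 ok; rule 2 ok; rule 3 ok; rule 4 ok; rule 5 ok.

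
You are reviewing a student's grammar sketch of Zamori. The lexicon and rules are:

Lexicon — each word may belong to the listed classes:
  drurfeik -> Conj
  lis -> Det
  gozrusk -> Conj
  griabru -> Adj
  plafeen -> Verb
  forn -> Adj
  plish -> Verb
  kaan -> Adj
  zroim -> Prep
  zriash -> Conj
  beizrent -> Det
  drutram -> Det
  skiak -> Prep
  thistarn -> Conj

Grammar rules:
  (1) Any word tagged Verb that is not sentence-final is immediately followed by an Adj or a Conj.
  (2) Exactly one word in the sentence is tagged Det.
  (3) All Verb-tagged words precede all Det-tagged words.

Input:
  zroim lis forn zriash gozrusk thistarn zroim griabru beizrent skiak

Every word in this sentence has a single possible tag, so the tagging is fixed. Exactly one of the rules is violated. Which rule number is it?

Fixed tagging: Prep Det Adj Conj Conj Conj Prep Adj Det Prep.
Rule check: R1 ok, R2 fails, R3 ok.
Only rule 2 fails.

2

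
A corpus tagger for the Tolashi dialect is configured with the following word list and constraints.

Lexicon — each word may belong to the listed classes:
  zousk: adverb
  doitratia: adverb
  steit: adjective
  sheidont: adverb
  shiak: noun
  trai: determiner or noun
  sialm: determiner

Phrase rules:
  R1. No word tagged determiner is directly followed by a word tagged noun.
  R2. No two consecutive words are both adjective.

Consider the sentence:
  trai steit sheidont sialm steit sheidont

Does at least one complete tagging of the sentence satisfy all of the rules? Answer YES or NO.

Candidates per position — 1:trai {determiner,noun}; 2:steit {adjective}; 3:sheidont {adverb}; 4:sialm {determiner}; 5:steit {adjective}; 6:sheidont {adverb}.
One satisfying assignment: determiner adjective adverb determiner adjective adverb.
Rule-by-rule: rule 1 ok; rule 2 ok.

YES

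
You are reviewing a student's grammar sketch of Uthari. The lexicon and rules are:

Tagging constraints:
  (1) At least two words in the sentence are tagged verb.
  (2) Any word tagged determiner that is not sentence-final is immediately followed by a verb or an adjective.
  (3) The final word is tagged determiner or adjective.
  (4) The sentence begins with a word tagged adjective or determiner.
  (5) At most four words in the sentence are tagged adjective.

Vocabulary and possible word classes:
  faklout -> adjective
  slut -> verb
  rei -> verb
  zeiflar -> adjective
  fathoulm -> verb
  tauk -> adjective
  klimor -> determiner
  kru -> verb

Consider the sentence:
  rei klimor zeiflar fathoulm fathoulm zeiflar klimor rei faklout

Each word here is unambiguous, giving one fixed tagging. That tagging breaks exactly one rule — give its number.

4

Fixed tagging: verb determiner adjective verb verb adjective determiner verb adjective.
Applying the rules: R1 holds, R2 holds, R3 holds, R4 violated, R5 holds.
Only rule 4 fails.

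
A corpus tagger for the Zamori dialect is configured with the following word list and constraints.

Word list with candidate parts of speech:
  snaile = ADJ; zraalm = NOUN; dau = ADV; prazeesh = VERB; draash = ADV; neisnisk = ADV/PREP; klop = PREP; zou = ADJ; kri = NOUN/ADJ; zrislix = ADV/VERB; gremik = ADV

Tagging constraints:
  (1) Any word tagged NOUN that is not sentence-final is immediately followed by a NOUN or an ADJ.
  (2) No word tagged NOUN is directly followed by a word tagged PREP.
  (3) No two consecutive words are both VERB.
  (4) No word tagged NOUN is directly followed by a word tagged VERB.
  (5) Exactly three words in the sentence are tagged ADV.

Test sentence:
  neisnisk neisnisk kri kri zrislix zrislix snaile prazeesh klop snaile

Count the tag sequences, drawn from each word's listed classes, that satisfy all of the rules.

8

Candidates per position — 1:neisnisk {ADV,PREP}; 2:neisnisk {ADV,PREP}; 3:kri {NOUN,ADJ}; 4:kri {NOUN,ADJ}; 5:zrislix {ADV,VERB}; 6:zrislix {ADV,VERB}; 7:snaile {ADJ}; 8:prazeesh {VERB}; 9:klop {PREP}; 10:snaile {ADJ}.
There are 64 candidate sequences in total.
Checking each against the rules leaves 8 sequences.
Count = 8.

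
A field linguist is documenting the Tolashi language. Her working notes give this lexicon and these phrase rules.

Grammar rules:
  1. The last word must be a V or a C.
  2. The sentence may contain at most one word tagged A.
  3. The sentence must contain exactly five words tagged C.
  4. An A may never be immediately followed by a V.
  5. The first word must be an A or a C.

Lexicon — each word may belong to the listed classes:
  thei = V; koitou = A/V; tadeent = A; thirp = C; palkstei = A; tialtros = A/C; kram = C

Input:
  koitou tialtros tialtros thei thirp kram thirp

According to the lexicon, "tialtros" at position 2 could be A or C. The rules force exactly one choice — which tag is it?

Candidates per position — 1:koitou {A,V}; 2:tialtros {A,C}; 3:tialtros {A,C}; 4:thei {V}; 5:thirp {C}; 6:kram {C}; 7:thirp {C}.
At position 1, choosing V makes rule 5 impossible to satisfy; hence A.
At position 2, choosing A makes rule 2 impossible to satisfy; hence C.
At position 3, choosing A makes rule 2 impossible to satisfy; hence C.
So the tagging must be: A C C V C C C.
Verifying each rule — rule 1 holds; rule 2 holds; rule 3 holds; rule 4 holds; rule 5 holds.

C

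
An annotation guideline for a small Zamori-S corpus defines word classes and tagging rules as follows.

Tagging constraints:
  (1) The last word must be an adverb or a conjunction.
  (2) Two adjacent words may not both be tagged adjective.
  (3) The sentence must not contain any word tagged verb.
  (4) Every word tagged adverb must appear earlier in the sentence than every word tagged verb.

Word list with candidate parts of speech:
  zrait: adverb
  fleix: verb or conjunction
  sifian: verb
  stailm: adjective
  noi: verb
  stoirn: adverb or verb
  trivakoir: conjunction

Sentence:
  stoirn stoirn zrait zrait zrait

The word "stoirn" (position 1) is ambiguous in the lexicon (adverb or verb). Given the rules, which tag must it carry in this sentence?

Candidates per position — 1:stoirn {adverb,verb}; 2:stoirn {adverb,verb}; 3:zrait {adverb}; 4:zrait {adverb}; 5:zrait {adverb}.
Word 1 cannot be verb — rule 3 would then fail for every completion. It is adverb.
Word 2 cannot be verb — rule 3 would then fail for every completion. It is adverb.
The only consistent sequence is: adverb adverb adverb adverb adverb.
Verifying each rule — rule 1 satisfied; rule 2 satisfied; rule 3 satisfied; rule 4 satisfied.

adverb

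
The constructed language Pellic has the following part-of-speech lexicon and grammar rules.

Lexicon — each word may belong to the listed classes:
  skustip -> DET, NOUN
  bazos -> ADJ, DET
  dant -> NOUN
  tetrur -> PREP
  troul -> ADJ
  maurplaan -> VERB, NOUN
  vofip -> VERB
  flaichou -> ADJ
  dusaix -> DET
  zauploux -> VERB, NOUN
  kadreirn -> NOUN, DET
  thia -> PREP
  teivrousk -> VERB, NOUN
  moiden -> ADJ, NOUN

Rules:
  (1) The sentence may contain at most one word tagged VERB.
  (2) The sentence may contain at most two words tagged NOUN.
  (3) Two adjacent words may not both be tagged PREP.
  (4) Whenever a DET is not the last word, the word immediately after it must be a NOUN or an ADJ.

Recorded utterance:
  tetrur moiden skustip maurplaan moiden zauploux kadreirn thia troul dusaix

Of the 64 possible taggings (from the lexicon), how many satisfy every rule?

Candidates per position — 1:tetrur {PREP}; 2:moiden {ADJ,NOUN}; 3:skustip {DET,NOUN}; 4:maurplaan {VERB,NOUN}; 5:moiden {ADJ,NOUN}; 6:zauploux {VERB,NOUN}; 7:kadreirn {NOUN,DET}; 8:thia {PREP}; 9:troul {ADJ}; 10:dusaix {DET}.
There are 64 candidate sequences in total.
The sequences that satisfy every rule: PREP ADJ DET NOUN ADJ VERB NOUN PREP ADJ DET.
Count = 1.

1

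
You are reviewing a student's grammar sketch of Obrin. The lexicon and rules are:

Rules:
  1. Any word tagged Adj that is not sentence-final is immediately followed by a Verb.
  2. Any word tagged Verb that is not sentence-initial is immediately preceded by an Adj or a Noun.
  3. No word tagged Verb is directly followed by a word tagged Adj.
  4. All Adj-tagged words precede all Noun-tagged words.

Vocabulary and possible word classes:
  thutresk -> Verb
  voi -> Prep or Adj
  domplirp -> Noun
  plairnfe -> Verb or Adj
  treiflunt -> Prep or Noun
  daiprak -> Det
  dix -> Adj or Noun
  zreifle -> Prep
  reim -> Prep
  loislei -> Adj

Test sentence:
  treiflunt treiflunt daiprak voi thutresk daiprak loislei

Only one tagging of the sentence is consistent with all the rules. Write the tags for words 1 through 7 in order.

Prep Prep Det Adj Verb Det Adj

Candidates per position — 1:treiflunt {Prep,Noun}; 2:treiflunt {Prep,Noun}; 3:daiprak {Det}; 4:voi {Prep,Adj}; 5:thutresk {Verb}; 6:daiprak {Det}; 7:loislei {Adj}.
Word 1 cannot be Noun — rule 4 would then fail for every completion. It is Prep.
Word 2 cannot be Noun — rule 4 would then fail for every completion. It is Prep.
Word 4 cannot be Prep — rule 2 would then fail for every completion. It is Adj.
The unique satisfying tagging is: Prep Prep Det Adj Verb Det Adj.
Check: rule 1 satisfied; rule 2 satisfied; rule 3 satisfied; rule 4 satisfied.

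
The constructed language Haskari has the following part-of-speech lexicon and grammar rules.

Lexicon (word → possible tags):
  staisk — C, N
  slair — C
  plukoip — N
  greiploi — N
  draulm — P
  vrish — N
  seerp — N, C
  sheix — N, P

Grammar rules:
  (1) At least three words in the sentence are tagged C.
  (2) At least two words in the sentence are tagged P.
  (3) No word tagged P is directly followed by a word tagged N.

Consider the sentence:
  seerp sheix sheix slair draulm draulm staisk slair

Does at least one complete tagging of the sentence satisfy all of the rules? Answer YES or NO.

Candidates per position — 1:seerp {N,C}; 2:sheix {N,P}; 3:sheix {N,P}; 4:slair {C}; 5:draulm {P}; 6:draulm {P}; 7:staisk {C,N}; 8:slair {C}.
One satisfying assignment: N P P C P P C C.
Check: rule 1 holds; rule 2 holds; rule 3 holds.

YES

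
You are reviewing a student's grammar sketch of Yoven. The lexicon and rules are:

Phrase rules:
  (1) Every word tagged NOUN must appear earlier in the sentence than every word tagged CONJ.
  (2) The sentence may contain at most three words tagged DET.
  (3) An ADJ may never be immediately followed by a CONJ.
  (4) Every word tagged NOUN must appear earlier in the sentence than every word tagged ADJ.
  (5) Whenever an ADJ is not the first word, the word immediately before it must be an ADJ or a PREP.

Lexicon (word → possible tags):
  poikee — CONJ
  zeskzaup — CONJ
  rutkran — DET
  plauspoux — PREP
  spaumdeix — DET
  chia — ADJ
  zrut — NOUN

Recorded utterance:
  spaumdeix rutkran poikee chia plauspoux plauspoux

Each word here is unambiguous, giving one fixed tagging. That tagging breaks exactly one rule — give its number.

Fixed tagging: DET DET CONJ ADJ PREP PREP.
Rule check: R1 pass, R2 pass, R3 pass, R4 pass, R5 fail.
Only rule 5 fails.

5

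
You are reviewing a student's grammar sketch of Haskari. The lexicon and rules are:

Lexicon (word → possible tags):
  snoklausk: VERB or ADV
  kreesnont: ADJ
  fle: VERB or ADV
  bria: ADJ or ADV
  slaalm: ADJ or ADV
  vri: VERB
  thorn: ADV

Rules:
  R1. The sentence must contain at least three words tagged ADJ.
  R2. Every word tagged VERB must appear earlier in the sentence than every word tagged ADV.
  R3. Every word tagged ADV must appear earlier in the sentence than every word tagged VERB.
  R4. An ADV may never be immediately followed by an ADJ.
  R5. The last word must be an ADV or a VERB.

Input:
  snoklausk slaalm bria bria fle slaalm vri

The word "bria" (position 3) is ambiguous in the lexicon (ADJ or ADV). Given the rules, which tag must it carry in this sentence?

Candidates per position — 1:snoklausk {VERB,ADV}; 2:slaalm {ADJ,ADV}; 3:bria {ADJ,ADV}; 4:bria {ADJ,ADV}; 5:fle {VERB,ADV}; 6:slaalm {ADJ,ADV}; 7:vri {VERB}.
Position 1: ADV is ruled out by rule 2; that leaves VERB.
Position 2: ADV is ruled out by rule 2; that leaves ADJ.
Position 3: ADV is ruled out by rule 2; that leaves ADJ.
Position 4: ADV is ruled out by rule 2; that leaves ADJ.
Position 5: ADV is ruled out by rule 2; that leaves VERB.
Position 6: ADV is ruled out by rule 2; that leaves ADJ.
The only consistent sequence is: VERB ADJ ADJ ADJ VERB ADJ VERB.
Checking: rule 1 ok; rule 2 ok; rule 3 ok; rule 4 ok; rule 5 ok.

ADJ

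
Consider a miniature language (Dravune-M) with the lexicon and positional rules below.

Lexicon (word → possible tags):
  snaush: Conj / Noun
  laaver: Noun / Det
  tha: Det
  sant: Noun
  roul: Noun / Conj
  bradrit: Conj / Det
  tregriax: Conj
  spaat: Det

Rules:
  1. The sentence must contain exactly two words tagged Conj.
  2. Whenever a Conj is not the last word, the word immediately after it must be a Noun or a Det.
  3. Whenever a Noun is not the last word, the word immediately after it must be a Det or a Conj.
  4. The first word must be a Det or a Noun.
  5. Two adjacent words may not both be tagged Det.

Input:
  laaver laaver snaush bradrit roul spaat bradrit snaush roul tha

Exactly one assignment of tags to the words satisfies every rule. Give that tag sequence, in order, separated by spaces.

Candidates per position — 1:laaver {Noun,Det}; 2:laaver {Noun,Det}; 3:snaush {Conj,Noun}; 4:bradrit {Conj,Det}; 5:roul {Noun,Conj}; 6:spaat {Det}; 7:bradrit {Conj,Det}; 8:snaush {Conj,Noun}; 9:roul {Noun,Conj}; 10:tha {Det}.
At position 7, choosing Det makes rule 5 impossible to satisfy; hence Conj.
At position 8, choosing Conj makes rule 2 impossible to satisfy; hence Noun.
At position 9, choosing Noun makes rule 3 impossible to satisfy; hence Conj.
At position 3, choosing Conj makes rule 1 impossible to satisfy; hence Noun.
At position 4, choosing Conj makes rule 1 impossible to satisfy; hence Det.
At position 5, choosing Conj makes rule 1 impossible to satisfy; hence Noun.
At position 2, choosing Noun makes rule 3 impossible to satisfy; hence Det.
At position 1, choosing Det makes rule 5 impossible to satisfy; hence Noun.
That leaves exactly one tagging: Noun Det Noun Det Noun Det Conj Noun Conj Det.
Rule-by-rule: rule 1 ok; rule 2 ok; rule 3 ok; rule 4 ok; rule 5 ok.

Noun Det Noun Det Noun Det Conj Noun Conj Det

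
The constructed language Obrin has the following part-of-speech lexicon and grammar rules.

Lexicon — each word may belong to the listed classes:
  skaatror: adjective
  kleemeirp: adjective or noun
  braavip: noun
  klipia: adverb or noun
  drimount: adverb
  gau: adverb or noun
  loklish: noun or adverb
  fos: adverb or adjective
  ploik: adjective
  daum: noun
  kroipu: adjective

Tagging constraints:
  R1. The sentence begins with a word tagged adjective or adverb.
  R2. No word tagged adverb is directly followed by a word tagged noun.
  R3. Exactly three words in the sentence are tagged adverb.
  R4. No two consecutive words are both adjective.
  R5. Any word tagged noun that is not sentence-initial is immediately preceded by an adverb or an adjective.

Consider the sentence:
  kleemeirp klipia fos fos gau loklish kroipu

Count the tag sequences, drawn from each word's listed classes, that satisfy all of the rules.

3

Candidates per position — 1:kleemeirp {adjective,noun}; 2:klipia {adverb,noun}; 3:fos {adverb,adjective}; 4:fos {adverb,adjective}; 5:gau {adverb,noun}; 6:loklish {noun,adverb}; 7:kroipu {adjective}.
There are 64 candidate sequences in total.
The sequences that satisfy every rule: adjective adverb adverb adjective noun adverb adjective; adjective noun adverb adjective adverb adverb adjective; adjective noun adjective adverb adverb adverb adjective.
Count = 3.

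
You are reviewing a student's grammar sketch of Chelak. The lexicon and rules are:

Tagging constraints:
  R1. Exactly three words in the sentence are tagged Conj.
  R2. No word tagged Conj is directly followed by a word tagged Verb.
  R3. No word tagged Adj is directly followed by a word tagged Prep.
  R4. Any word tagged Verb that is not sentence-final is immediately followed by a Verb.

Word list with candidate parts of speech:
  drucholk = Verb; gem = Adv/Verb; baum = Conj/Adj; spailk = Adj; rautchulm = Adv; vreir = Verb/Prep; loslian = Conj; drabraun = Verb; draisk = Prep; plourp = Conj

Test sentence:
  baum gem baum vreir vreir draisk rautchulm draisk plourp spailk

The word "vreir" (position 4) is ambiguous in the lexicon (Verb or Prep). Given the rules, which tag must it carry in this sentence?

Candidates per position — 1:baum {Conj,Adj}; 2:gem {Adv,Verb}; 3:baum {Conj,Adj}; 4:vreir {Verb,Prep}; 5:vreir {Verb,Prep}; 6:draisk {Prep}; 7:rautchulm {Adv}; 8:draisk {Prep}; 9:plourp {Conj}; 10:spailk {Adj}.
Position 1: Adj is ruled out by rule 1; that leaves Conj.
Position 2: Verb is ruled out by rule 2; that leaves Adv.
Position 3: Adj is ruled out by rule 1; that leaves Conj.
Position 4: Verb is ruled out by rule 2; that leaves Prep.
Position 5: Verb is ruled out by rule 4; that leaves Prep.
The unique satisfying tagging is: Conj Adv Conj Prep Prep Prep Adv Prep Conj Adj.
Verifying each rule — rule 1 ✓; rule 2 ✓; rule 3 ✓; rule 4 ✓.

Prep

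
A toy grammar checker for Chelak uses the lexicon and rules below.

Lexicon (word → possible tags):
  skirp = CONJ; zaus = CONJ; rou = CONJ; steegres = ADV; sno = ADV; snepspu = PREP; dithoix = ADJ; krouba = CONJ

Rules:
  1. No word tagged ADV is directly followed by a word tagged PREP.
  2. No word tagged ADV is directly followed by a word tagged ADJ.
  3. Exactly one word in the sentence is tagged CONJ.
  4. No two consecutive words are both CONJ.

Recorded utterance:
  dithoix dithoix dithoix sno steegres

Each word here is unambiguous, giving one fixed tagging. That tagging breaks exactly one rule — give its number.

3

Fixed tagging: ADJ ADJ ADJ ADV ADV.
Applying the rules: R1 pass, R2 pass, R3 fail, R4 pass.
Only rule 3 fails.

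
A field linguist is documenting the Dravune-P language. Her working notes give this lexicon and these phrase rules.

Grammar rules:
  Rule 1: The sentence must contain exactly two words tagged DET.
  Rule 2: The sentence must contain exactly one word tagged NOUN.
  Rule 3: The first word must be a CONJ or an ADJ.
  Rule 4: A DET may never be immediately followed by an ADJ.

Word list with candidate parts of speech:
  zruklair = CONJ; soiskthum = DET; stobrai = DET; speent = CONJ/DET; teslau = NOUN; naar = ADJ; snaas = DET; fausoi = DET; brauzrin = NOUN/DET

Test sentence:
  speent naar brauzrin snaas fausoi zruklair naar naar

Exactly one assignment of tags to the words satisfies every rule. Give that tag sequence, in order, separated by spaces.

CONJ ADJ NOUN DET DET CONJ ADJ ADJ

Candidates per position — 1:speent {CONJ,DET}; 2:naar {ADJ}; 3:brauzrin {NOUN,DET}; 4:snaas {DET}; 5:fausoi {DET}; 6:zruklair {CONJ}; 7:naar {ADJ}; 8:naar {ADJ}.
Position 1: tagging it DET would leave rule 1 unsatisfiable, so it must be CONJ.
Position 3: tagging it DET would leave rule 1 unsatisfiable, so it must be NOUN.
The unique satisfying tagging is: CONJ ADJ NOUN DET DET CONJ ADJ ADJ.
Checking: rule 1 holds; rule 2 holds; rule 3 holds; rule 4 holds.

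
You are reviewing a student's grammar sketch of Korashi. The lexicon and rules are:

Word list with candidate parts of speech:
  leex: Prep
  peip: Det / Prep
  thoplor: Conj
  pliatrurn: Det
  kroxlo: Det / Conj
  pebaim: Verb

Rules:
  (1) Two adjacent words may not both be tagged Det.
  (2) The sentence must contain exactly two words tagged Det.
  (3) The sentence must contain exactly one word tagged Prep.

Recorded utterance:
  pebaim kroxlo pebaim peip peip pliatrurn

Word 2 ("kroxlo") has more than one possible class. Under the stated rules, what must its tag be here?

Conj

Candidates per position — 1:pebaim {Verb}; 2:kroxlo {Det,Conj}; 3:pebaim {Verb}; 4:peip {Det,Prep}; 5:peip {Det,Prep}; 6:pliatrurn {Det}.
If word 5 were Det, no tagging could satisfy rule 1; so word 5 is Prep.
If word 4 were Prep, no tagging could satisfy rule 3; so word 4 is Det.
If word 2 were Det, no tagging could satisfy rule 2; so word 2 is Conj.
So the tagging must be: Verb Conj Verb Det Prep Det.
Rule-by-rule: rule 1 ✓; rule 2 ✓; rule 3 ✓.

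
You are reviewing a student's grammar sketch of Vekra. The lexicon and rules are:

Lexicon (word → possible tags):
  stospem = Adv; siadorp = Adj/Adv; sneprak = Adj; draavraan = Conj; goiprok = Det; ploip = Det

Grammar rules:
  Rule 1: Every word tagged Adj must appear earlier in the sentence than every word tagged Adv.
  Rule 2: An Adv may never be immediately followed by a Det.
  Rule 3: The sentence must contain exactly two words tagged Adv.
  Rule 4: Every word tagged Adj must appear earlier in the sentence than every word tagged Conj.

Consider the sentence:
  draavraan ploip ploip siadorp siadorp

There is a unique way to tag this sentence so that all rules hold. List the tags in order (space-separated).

Conj Det Det Adv Adv

Candidates per position — 1:draavraan {Conj}; 2:ploip {Det}; 3:ploip {Det}; 4:siadorp {Adj,Adv}; 5:siadorp {Adj,Adv}.
Word 4 cannot be Adj — rule 3 would then fail for every completion. It is Adv.
Word 5 cannot be Adj — rule 1 would then fail for every completion. It is Adv.
So the tagging must be: Conj Det Det Adv Adv.
Check: rule 1 ✓; rule 2 ✓; rule 3 ✓; rule 4 ✓.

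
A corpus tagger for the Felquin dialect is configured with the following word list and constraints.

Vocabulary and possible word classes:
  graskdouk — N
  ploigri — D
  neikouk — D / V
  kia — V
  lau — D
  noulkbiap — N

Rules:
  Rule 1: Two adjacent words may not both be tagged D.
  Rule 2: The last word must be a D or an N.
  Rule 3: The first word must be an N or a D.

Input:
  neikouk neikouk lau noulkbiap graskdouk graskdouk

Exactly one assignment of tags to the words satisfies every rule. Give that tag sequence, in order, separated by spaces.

D V D N N N

Candidates per position — 1:neikouk {D,V}; 2:neikouk {D,V}; 3:lau {D}; 4:noulkbiap {N}; 5:graskdouk {N}; 6:graskdouk {N}.
If word 1 were V, no tagging could satisfy rule 3; so word 1 is D.
If word 2 were D, no tagging could satisfy rule 1; so word 2 is V.
That leaves exactly one tagging: D V D N N N.
Rule-by-rule: rule 1 ok; rule 2 ok; rule 3 ok.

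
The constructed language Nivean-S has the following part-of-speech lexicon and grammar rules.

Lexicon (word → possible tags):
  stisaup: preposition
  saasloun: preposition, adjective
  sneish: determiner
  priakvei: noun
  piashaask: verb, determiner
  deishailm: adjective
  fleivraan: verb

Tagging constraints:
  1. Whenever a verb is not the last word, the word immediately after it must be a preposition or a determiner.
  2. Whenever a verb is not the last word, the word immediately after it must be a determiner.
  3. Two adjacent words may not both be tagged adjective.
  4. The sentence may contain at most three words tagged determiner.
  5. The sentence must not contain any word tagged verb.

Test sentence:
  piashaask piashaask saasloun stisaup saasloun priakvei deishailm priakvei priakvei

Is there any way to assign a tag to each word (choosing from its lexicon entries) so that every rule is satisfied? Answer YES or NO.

YES

Candidates per position — 1:piashaask {verb,determiner}; 2:piashaask {verb,determiner}; 3:saasloun {preposition,adjective}; 4:stisaup {preposition}; 5:saasloun {preposition,adjective}; 6:priakvei {noun}; 7:deishailm {adjective}; 8:priakvei {noun}; 9:priakvei {noun}.
One satisfying assignment: determiner determiner adjective preposition adjective noun adjective noun noun.
Verifying each rule — rule 1 satisfied; rule 2 satisfied; rule 3 satisfied; rule 4 satisfied; rule 5 satisfied.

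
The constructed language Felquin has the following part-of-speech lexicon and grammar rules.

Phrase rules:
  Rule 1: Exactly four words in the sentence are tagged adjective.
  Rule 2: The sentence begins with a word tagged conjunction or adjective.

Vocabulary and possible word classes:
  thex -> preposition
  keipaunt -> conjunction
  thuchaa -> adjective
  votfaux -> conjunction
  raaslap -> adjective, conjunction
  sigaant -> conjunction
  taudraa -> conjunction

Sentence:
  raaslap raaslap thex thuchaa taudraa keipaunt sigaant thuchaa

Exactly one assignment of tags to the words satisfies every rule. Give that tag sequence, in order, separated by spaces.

adjective adjective preposition adjective conjunction conjunction conjunction adjective

Candidates per position — 1:raaslap {adjective,conjunction}; 2:raaslap {adjective,conjunction}; 3:thex {preposition}; 4:thuchaa {adjective}; 5:taudraa {conjunction}; 6:keipaunt {conjunction}; 7:sigaant {conjunction}; 8:thuchaa {adjective}.
Position 1: conjunction is ruled out by rule 1; that leaves adjective.
Position 2: conjunction is ruled out by rule 1; that leaves adjective.
The only consistent sequence is: adjective adjective preposition adjective conjunction conjunction conjunction adjective.
Verifying each rule — rule 1 holds; rule 2 holds.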